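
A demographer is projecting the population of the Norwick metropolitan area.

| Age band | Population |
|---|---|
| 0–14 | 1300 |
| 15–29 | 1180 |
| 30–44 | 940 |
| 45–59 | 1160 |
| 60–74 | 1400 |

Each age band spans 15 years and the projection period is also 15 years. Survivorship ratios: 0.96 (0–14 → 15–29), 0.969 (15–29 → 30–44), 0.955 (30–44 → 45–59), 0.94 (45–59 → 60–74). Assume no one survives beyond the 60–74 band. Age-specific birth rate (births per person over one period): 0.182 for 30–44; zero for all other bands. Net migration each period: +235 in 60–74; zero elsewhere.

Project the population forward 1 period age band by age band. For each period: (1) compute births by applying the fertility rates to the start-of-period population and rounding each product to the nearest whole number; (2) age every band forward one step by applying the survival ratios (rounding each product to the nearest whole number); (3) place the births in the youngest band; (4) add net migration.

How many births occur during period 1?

171

Period 1.
Births: 940 * 0.182 = 171
15–29: 1300 * 0.96 = 1248
30–44: 1180 * 0.969 = 1143
45–59: 940 * 0.955 = 898
60–74: 1160 * 0.94 = 1090
Net migration: 60–74 + 235 → 1325
End of period: [171, 1248, 1143, 898, 1325]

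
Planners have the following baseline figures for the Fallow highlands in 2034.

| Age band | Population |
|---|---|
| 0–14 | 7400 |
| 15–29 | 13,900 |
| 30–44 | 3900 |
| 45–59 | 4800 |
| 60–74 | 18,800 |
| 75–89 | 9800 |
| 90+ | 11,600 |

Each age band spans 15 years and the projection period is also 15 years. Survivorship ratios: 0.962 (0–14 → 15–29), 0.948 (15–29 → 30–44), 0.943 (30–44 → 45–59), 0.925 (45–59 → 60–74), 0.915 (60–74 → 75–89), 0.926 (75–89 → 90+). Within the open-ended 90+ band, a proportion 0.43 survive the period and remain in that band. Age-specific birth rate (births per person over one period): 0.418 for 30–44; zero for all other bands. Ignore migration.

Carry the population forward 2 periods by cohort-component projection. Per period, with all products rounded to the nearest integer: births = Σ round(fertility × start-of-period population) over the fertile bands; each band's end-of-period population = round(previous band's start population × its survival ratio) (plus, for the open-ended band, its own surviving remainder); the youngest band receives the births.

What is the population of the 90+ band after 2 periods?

21976

Call the bands 1 to 7, youngest first.
Period 1.
Births: 3900 × 0.418 = 1630
Band 2: 7400 × 0.962 = 7119
Band 3: 13900 × 0.948 = 13177
Band 4: 3900 × 0.943 = 3678
Band 5: 4800 × 0.925 = 4440
Band 6: 18800 × 0.915 = 17202
Band 7: 9800 × 0.926 + 11600 × 0.43 = 9075 + 4988 = 14063
→ [1630, 7119, 13177, 3678, 4440, 17202, 14063]
Period 2.
Births: 13177 × 0.418 = 5508
Band 2: 1630 × 0.962 = 1568
Band 3: 7119 × 0.948 = 6749
Band 4: 13177 × 0.943 = 12426
Band 5: 3678 × 0.925 = 3402
Band 6: 4440 × 0.915 = 4063
Band 7: 17202 × 0.926 + 14063 × 0.43 = 15929 + 6047 = 21976
→ [5508, 1568, 6749, 12426, 3402, 4063, 21976]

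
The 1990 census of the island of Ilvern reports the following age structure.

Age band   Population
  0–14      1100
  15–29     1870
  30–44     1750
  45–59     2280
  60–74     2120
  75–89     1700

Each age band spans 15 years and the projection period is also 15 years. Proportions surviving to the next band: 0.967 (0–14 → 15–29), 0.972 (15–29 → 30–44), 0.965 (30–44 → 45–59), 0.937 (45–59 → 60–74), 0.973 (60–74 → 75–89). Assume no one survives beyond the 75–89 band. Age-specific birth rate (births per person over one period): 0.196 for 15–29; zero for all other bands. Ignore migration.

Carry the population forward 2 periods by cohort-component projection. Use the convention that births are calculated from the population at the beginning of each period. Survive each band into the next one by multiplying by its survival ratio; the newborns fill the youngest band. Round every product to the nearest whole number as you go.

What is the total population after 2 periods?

Numbering the bands 1..6 from youngest to oldest:
— Period 1 —
Births: 1870 × 0.196 = 367
Band 2: 1100 × 0.967 = 1064
Band 3: 1870 × 0.972 = 1818
Band 4: 1750 × 0.965 = 1689
Band 5: 2280 × 0.937 = 2136
Band 6: 2120 × 0.973 = 2063
Population now: 0–14=367, 15–29=1064, 30–44=1818, 45–59=1689, 60–74=2136, 75–89=2063
— Period 2 —
Births: 1064 × 0.196 = 209
Band 2: 367 × 0.967 = 355
Band 3: 1064 × 0.972 = 1034
Band 4: 1818 × 0.965 = 1754
Band 5: 1689 × 0.937 = 1583
Band 6: 2136 × 0.973 = 2078
Population now: 0–14=209, 15–29=355, 30–44=1034, 45–59=1754, 60–74=1583, 75–89=2078
Total after period 2: 209 + 355 + 1034 + 1754 + 1583 + 2078 = 7013

7013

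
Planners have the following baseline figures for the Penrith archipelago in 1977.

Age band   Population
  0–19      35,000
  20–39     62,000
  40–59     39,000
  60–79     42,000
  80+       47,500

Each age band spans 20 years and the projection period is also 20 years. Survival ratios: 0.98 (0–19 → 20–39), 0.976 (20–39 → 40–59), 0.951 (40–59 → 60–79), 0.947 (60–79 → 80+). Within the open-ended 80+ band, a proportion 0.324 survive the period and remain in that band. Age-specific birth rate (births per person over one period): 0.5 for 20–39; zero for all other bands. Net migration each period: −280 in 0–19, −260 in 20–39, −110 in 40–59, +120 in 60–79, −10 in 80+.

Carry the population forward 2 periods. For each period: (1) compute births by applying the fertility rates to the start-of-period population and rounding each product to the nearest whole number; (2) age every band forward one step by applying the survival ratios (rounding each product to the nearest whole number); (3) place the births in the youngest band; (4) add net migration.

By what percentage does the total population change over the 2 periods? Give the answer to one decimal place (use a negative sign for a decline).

Numbering the groups 1..5 from youngest to oldest:
[period 1]
Births: 62000 × 0.5 = 31000
Group 2: 35000 × 0.98 = 34300
Group 3: 62000 × 0.976 = 60512
Group 4: 39000 × 0.951 = 37089
Group 5: 42000 × 0.947 + 47500 × 0.324 = 39774 + 15390 = 55164
Net migration: Group 1 − 280 → 30720; Group 2 − 260 → 34040; Group 3 − 110 → 60402; Group 4 + 120 → 37209; Group 5 − 10 → 55154
→ [30720, 34040, 60402, 37209, 55154]
[period 2]
Births: 34040 × 0.5 = 17020
Group 2: 30720 × 0.98 = 30106
Group 3: 34040 × 0.976 = 33223
Group 4: 60402 × 0.951 = 57442
Group 5: 37209 × 0.947 + 55154 × 0.324 = 35237 + 17870 = 53107
Net migration: Group 1 − 280 → 16740; Group 2 − 260 → 29846; Group 3 − 110 → 33113; Group 4 + 120 → 57562; Group 5 − 10 → 53097
→ [16740, 29846, 33113, 57562, 53097]
Total: 225500 → 190358; change = -35142; percentage change = -15.6%

-15.6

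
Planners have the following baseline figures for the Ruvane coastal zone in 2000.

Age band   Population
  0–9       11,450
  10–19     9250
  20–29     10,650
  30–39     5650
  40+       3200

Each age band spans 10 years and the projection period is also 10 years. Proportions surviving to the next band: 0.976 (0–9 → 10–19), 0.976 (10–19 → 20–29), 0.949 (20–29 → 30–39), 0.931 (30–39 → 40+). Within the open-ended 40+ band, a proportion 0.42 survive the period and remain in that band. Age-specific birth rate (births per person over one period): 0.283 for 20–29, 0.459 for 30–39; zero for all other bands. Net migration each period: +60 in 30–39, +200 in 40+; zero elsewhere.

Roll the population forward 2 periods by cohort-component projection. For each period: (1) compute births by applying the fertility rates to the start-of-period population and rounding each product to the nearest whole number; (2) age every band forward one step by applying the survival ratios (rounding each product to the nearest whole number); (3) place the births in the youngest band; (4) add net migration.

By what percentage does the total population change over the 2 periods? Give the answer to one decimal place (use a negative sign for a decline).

Call the bands 1 to 5, youngest first.
Period 1:
Births: 10650 * 0.283 = 3014 ; 5650 * 0.459 = 2593 ⇒ total 5607
Band 2: 11450 * 0.976 = 11175
Band 3: 9250 * 0.976 = 9028
Band 4: 10650 * 0.949 = 10107
Band 5: 5650 * 0.931 + 3200 * 0.42 = 5260 + 1344 = 6604
Net migration: Band 4 + 60 → 10167; Band 5 + 200 → 6804
→ [5607, 11175, 9028, 10167, 6804]
Period 2:
Births: 9028 * 0.283 = 2555 ; 10167 * 0.459 = 4667 ⇒ total 7222
Band 2: 5607 * 0.976 = 5472
Band 3: 11175 * 0.976 = 10907
Band 4: 9028 * 0.949 = 8568
Band 5: 10167 * 0.931 + 6804 * 0.42 = 9465 + 2858 = 12323
Net migration: Band 4 + 60 → 8628; Band 5 + 200 → 12523
→ [7222, 5472, 10907, 8628, 12523]
Total: 40200 → 44752; change = 4552; percentage change = 11.3%

11.3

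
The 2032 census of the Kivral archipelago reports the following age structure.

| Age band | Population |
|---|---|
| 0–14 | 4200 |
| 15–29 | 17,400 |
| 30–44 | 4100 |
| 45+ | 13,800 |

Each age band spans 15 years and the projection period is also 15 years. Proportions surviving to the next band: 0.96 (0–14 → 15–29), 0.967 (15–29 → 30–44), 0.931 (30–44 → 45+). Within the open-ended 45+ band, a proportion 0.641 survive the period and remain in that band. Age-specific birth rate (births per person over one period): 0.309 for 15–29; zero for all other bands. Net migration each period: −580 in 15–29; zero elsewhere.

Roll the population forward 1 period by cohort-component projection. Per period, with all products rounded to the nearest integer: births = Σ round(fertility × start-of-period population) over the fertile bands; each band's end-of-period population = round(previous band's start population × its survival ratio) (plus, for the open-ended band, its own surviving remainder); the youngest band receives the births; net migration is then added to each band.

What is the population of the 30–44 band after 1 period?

After projecting period 1:
Births: 17400 × 0.309 = 5377
15–29: 4200 × 0.96 = 4032
30–44: 17400 × 0.967 = 16826
45+: 4100 × 0.931 + 13800 × 0.641 = 3817 + 8846 = 12663
Net migration: 15–29 − 580 → 3452
Population now: 0–14=5377, 15–29=3452, 30–44=16826, 45+=12663

16826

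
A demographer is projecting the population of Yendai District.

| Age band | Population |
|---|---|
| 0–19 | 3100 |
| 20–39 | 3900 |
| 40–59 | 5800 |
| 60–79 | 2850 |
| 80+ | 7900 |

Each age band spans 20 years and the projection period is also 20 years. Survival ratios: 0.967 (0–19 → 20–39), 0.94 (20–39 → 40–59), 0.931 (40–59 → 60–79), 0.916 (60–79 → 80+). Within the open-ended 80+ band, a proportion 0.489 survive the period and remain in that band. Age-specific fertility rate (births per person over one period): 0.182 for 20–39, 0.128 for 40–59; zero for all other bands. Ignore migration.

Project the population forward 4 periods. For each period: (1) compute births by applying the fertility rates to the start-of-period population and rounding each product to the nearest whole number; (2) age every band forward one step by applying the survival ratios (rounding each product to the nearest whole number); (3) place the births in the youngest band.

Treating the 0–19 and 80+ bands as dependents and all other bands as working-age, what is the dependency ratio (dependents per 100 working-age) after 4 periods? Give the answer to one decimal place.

226.3

Period 1:
Births: 3900 × 0.182 = 710 ; 5800 × 0.128 = 742 → total 1452
20–39: 3100 × 0.967 = 2998
40–59: 3900 × 0.94 = 3666
60–79: 5800 × 0.931 = 5400
80+: 2850 × 0.916 + 7900 × 0.489 = 2611 + 3863 = 6474
Giving 1452 / 2998 / 3666 / 5400 / 6474.
Period 2:
Births: 2998 × 0.182 = 546 ; 3666 × 0.128 = 469 → total 1015
20–39: 1452 × 0.967 = 1404
40–59: 2998 × 0.94 = 2818
60–79: 3666 × 0.931 = 3413
80+: 5400 × 0.916 + 6474 × 0.489 = 4946 + 3166 = 8112
Giving 1015 / 1404 / 2818 / 3413 / 8112.
Period 3:
Births: 1404 × 0.182 = 256 ; 2818 × 0.128 = 361 → total 617
20–39: 1015 × 0.967 = 982
40–59: 1404 × 0.94 = 1320
60–79: 2818 × 0.931 = 2624
80+: 3413 × 0.916 + 8112 × 0.489 = 3126 + 3967 = 7093
Giving 617 / 982 / 1320 / 2624 / 7093.
Period 4:
Births: 982 × 0.182 = 179 ; 1320 × 0.128 = 169 → total 348
20–39: 617 × 0.967 = 597
40–59: 982 × 0.94 = 923
60–79: 1320 × 0.931 = 1229
80+: 2624 × 0.916 + 7093 × 0.489 = 2404 + 3468 = 5872
Giving 348 / 597 / 923 / 1229 / 5872.
Dependents (band 0–19 + band 80+) = 348 + 5872 = 6220; working-age = 2749; ratio = 6220/2749 × 100 = 226.3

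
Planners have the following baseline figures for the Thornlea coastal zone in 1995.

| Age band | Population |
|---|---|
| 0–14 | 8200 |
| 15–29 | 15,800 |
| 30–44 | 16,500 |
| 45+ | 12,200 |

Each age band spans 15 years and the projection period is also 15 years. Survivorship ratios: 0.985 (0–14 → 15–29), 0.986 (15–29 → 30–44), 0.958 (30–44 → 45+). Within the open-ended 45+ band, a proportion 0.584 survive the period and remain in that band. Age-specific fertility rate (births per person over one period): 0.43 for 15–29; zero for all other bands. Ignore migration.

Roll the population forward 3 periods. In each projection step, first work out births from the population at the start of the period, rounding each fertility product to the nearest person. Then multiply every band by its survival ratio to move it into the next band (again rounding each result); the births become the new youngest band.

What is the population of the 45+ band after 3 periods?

24167

Numbering the groups 1..4 from youngest to oldest:
— Period 1 —
Births: 15800 × 0.43 = 6794
Group 2: 8200 × 0.985 = 8077
Group 3: 15800 × 0.986 = 15579
Group 4: 16500 × 0.958 + 12200 × 0.584 = 15807 + 7125 = 22932
End of period: [6794, 8077, 15579, 22932]
— Period 2 —
Births: 8077 × 0.43 = 3473
Group 2: 6794 × 0.985 = 6692
Group 3: 8077 × 0.986 = 7964
Group 4: 15579 × 0.958 + 22932 × 0.584 = 14925 + 13392 = 28317
End of period: [3473, 6692, 7964, 28317]
— Period 3 —
Births: 6692 × 0.43 = 2878
Group 2: 3473 × 0.985 = 3421
Group 3: 6692 × 0.986 = 6598
Group 4: 7964 × 0.958 + 28317 × 0.584 = 7630 + 16537 = 24167
End of period: [2878, 3421, 6598, 24167]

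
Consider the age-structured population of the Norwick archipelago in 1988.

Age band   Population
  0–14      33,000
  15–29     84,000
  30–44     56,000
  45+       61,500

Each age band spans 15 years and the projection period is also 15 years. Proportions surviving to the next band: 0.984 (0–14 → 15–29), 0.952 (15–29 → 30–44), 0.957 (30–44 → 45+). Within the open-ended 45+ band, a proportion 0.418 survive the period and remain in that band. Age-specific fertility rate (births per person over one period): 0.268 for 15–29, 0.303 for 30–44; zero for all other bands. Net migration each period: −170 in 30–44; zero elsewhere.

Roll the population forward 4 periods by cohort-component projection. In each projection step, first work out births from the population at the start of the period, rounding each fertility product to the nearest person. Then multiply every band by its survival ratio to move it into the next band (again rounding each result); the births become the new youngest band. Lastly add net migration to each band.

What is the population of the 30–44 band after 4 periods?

30632

— Period 1 —
Births: 84000 × 0.268 = 22512, 56000 × 0.303 = 16968 — total 39480
15–29: 33000 × 0.984 = 32472
30–44: 84000 × 0.952 = 79968
45+: 56000 × 0.957 + 61500 × 0.418 = 53592 + 25707 = 79299
Net migration: 30–44 − 170 → 79798
→ [39480, 32472, 79798, 79299]
— Period 2 —
Births: 32472 × 0.268 = 8702, 79798 × 0.303 = 24179 — total 32881
15–29: 39480 × 0.984 = 38848
30–44: 32472 × 0.952 = 30913
45+: 79798 × 0.957 + 79299 × 0.418 = 76367 + 33147 = 109514
Net migration: 30–44 − 170 → 30743
→ [32881, 38848, 30743, 109514]
— Period 3 —
Births: 38848 × 0.268 = 10411, 30743 × 0.303 = 9315 — total 19726
15–29: 32881 × 0.984 = 32355
30–44: 38848 × 0.952 = 36983
45+: 30743 × 0.957 + 109514 × 0.418 = 29421 + 45777 = 75198
Net migration: 30–44 − 170 → 36813
→ [19726, 32355, 36813, 75198]
— Period 4 —
Births: 32355 × 0.268 = 8671, 36813 × 0.303 = 11154 — total 19825
15–29: 19726 × 0.984 = 19410
30–44: 32355 × 0.952 = 30802
45+: 36813 × 0.957 + 75198 × 0.418 = 35230 + 31433 = 66663
Net migration: 30–44 − 170 → 30632
→ [19825, 19410, 30632, 66663]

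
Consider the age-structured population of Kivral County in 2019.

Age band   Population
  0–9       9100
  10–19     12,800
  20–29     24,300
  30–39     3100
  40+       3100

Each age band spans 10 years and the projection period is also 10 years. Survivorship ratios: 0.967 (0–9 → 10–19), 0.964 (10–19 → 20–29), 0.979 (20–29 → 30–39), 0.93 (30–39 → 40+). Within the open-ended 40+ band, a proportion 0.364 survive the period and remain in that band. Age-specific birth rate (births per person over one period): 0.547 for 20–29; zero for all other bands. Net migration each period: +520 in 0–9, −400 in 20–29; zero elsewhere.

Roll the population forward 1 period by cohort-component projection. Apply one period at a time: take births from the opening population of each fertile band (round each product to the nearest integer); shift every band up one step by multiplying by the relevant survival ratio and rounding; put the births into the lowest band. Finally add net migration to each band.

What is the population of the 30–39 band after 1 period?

Period 1:
Births: 24300 × 0.547 = 13292
10–19: 9100 × 0.967 = 8800
20–29: 12800 × 0.964 = 12339
30–39: 24300 × 0.979 = 23790
40+: 3100 × 0.93 + 3100 × 0.364 = 2883 + 1128 = 4011
Net migration: 0–9 + 520 → 13812; 20–29 − 400 → 11939
Population now: 0–9=13812, 10–19=8800, 20–29=11939, 30–39=23790, 40+=4011

23790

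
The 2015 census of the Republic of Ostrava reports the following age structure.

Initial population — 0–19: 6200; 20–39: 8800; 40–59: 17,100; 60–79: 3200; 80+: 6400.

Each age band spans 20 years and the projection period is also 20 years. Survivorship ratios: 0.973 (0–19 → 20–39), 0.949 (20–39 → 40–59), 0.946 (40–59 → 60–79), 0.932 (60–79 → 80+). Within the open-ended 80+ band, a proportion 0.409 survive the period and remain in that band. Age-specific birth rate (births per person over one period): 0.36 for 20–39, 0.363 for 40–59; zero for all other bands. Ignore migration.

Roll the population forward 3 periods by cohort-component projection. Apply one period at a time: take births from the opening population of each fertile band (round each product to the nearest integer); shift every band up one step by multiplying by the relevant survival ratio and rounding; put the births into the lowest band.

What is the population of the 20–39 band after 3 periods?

After projecting period 1:
Births: 8800 × 0.36 = 3168 ; 17100 × 0.363 = 6207 — total 9375
20–39: 6200 × 0.973 = 6033
40–59: 8800 × 0.949 = 8351
60–79: 17100 × 0.946 = 16177
80+: 3200 × 0.932 + 6400 × 0.409 = 2982 + 2618 = 5600
→ [9375, 6033, 8351, 16177, 5600]
After projecting period 2:
Births: 6033 × 0.36 = 2172 ; 8351 × 0.363 = 3031 — total 5203
20–39: 9375 × 0.973 = 9122
40–59: 6033 × 0.949 = 5725
60–79: 8351 × 0.946 = 7900
80+: 16177 × 0.932 + 5600 × 0.409 = 15077 + 2290 = 17367
→ [5203, 9122, 5725, 7900, 17367]
After projecting period 3:
Births: 9122 × 0.36 = 3284 ; 5725 × 0.363 = 2078 — total 5362
20–39: 5203 × 0.973 = 5063
40–59: 9122 × 0.949 = 8657
60–79: 5725 × 0.946 = 5416
80+: 7900 × 0.932 + 17367 × 0.409 = 7363 + 7103 = 14466
→ [5362, 5063, 8657, 5416, 14466]

5063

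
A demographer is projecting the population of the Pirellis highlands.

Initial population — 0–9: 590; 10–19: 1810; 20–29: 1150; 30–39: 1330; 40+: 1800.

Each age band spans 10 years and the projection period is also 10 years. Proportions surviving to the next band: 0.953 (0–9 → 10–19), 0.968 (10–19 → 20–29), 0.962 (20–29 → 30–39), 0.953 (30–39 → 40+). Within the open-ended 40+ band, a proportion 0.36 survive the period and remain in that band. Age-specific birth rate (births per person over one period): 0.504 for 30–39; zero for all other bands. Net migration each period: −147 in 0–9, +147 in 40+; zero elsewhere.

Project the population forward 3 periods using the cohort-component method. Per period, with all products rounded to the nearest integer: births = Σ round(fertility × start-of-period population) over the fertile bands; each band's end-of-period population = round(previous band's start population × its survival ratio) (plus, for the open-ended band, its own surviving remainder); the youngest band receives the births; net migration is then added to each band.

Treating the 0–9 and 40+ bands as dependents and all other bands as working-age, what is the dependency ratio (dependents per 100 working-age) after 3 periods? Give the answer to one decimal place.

[period 1]
Births: 1330 * 0.504 = 670
10–19: 590 * 0.953 = 562
20–29: 1810 * 0.968 = 1752
30–39: 1150 * 0.962 = 1106
40+: 1330 * 0.953 + 1800 * 0.36 = 1267 + 648 = 1915
Net migration: 0–9 − 147 → 523; 40+ + 147 → 2062
Population now: 0–9=523, 10–19=562, 20–29=1752, 30–39=1106, 40+=2062
[period 2]
Births: 1106 * 0.504 = 557
10–19: 523 * 0.953 = 498
20–29: 562 * 0.968 = 544
30–39: 1752 * 0.962 = 1685
40+: 1106 * 0.953 + 2062 * 0.36 = 1054 + 742 = 1796
Net migration: 0–9 − 147 → 410; 40+ + 147 → 1943
Population now: 0–9=410, 10–19=498, 20–29=544, 30–39=1685, 40+=1943
[period 3]
Births: 1685 * 0.504 = 849
10–19: 410 * 0.953 = 391
20–29: 498 * 0.968 = 482
30–39: 544 * 0.962 = 523
40+: 1685 * 0.953 + 1943 * 0.36 = 1606 + 699 = 2305
Net migration: 0–9 − 147 → 702; 40+ + 147 → 2452
Population now: 0–9=702, 10–19=391, 20–29=482, 30–39=523, 40+=2452
Dependents (band 0–9 + band 40+) = 702 + 2452 = 3154; working-age = 1396; ratio = 3154/1396 × 100 = 225.9

225.9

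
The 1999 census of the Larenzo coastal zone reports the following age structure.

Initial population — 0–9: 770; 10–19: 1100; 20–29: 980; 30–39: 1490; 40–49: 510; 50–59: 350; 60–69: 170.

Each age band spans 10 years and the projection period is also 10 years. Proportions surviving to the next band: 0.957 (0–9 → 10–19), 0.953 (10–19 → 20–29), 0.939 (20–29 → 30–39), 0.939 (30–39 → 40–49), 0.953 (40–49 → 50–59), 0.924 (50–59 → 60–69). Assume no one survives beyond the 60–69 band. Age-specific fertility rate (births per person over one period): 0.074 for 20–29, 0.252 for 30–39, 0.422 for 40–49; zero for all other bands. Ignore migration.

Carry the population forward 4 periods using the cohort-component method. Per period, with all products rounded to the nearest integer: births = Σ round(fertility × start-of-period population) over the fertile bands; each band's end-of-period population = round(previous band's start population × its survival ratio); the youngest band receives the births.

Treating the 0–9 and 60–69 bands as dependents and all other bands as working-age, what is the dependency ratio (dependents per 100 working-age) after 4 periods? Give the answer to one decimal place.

38.6

[period 1]
Births: 980 × 0.074 = 73 ; 1490 × 0.252 = 375 ; 510 × 0.422 = 215 — total 663
10–19: 770 × 0.957 = 737
20–29: 1100 × 0.953 = 1048
30–39: 980 × 0.939 = 920
40–49: 1490 × 0.939 = 1399
50–59: 510 × 0.953 = 486
60–69: 350 × 0.924 = 323
Giving 663 / 737 / 1048 / 920 / 1399 / 486 / 323.
[period 2]
Births: 1048 × 0.074 = 78 ; 920 × 0.252 = 232 ; 1399 × 0.422 = 590 — total 900
10–19: 663 × 0.957 = 634
20–29: 737 × 0.953 = 702
30–39: 1048 × 0.939 = 984
40–49: 920 × 0.939 = 864
50–59: 1399 × 0.953 = 1333
60–69: 486 × 0.924 = 449
Giving 900 / 634 / 702 / 984 / 864 / 1333 / 449.
[period 3]
Births: 702 × 0.074 = 52 ; 984 × 0.252 = 248 ; 864 × 0.422 = 365 — total 665
10–19: 900 × 0.957 = 861
20–29: 634 × 0.953 = 604
30–39: 702 × 0.939 = 659
40–49: 984 × 0.939 = 924
50–59: 864 × 0.953 = 823
60–69: 1333 × 0.924 = 1232
Giving 665 / 861 / 604 / 659 / 924 / 823 / 1232.
[period 4]
Births: 604 × 0.074 = 45 ; 659 × 0.252 = 166 ; 924 × 0.422 = 390 — total 601
10–19: 665 × 0.957 = 636
20–29: 861 × 0.953 = 821
30–39: 604 × 0.939 = 567
40–49: 659 × 0.939 = 619
50–59: 924 × 0.953 = 881
60–69: 823 × 0.924 = 760
Giving 601 / 636 / 821 / 567 / 619 / 881 / 760.
Dependents (band 0–9 + band 60–69) = 601 + 760 = 1361; working-age = 3524; ratio = 1361/3524 × 100 = 38.6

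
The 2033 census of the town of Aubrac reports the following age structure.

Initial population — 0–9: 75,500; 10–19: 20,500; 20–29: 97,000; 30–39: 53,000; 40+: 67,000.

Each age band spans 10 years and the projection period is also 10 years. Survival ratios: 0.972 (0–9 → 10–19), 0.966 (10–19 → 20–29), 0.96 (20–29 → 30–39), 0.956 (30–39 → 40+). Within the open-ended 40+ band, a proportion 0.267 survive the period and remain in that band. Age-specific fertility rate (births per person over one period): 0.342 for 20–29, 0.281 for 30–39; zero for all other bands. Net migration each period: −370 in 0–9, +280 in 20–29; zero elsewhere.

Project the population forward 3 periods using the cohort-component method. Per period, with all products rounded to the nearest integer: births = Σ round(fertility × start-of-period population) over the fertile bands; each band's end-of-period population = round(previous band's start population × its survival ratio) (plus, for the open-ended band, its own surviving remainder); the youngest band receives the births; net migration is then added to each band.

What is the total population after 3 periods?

Let band 1 be 0–9 through band 5 = 40+.
— Period 1 —
Births: 97000 * 0.342 = 33174 ; 53000 * 0.281 = 14893 → total 48067
Band 2: 75500 * 0.972 = 73386
Band 3: 20500 * 0.966 = 19803
Band 4: 97000 * 0.96 = 93120
Band 5: 53000 * 0.956 + 67000 * 0.267 = 50668 + 17889 = 68557
Net migration: Band 1 − 370 → 47697; Band 3 + 280 → 20083
→ [47697, 73386, 20083, 93120, 68557]
— Period 2 —
Births: 20083 * 0.342 = 6868 ; 93120 * 0.281 = 26167 → total 33035
Band 2: 47697 * 0.972 = 46361
Band 3: 73386 * 0.966 = 70891
Band 4: 20083 * 0.96 = 19280
Band 5: 93120 * 0.956 + 68557 * 0.267 = 89023 + 18305 = 107328
Net migration: Band 1 − 370 → 32665; Band 3 + 280 → 71171
→ [32665, 46361, 71171, 19280, 107328]
— Period 3 —
Births: 71171 * 0.342 = 24340 ; 19280 * 0.281 = 5418 → total 29758
Band 2: 32665 * 0.972 = 31750
Band 3: 46361 * 0.966 = 44785
Band 4: 71171 * 0.96 = 68324
Band 5: 19280 * 0.956 + 107328 * 0.267 = 18432 + 28657 = 47089
Net migration: Band 1 − 370 → 29388; Band 3 + 280 → 45065
→ [29388, 31750, 45065, 68324, 47089]
Total after period 3: 29388 + 31750 + 45065 + 68324 + 47089 = 221616

221616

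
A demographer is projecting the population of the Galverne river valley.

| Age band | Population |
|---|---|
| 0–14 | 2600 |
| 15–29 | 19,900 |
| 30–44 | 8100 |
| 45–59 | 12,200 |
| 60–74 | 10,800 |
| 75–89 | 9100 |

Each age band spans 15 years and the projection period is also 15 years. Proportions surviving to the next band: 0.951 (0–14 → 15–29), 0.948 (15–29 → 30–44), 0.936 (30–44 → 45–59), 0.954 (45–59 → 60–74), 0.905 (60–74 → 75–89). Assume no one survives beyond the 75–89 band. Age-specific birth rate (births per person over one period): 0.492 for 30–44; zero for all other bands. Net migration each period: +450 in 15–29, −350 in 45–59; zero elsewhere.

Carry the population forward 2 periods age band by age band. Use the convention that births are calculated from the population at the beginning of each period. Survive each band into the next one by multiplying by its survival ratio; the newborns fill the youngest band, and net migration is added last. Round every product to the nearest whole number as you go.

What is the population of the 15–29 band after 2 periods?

After projecting period 1:
Births: 8100 × 0.492 = 3985
15–29: 2600 × 0.951 = 2473
30–44: 19900 × 0.948 = 18865
45–59: 8100 × 0.936 = 7582
60–74: 12200 × 0.954 = 11639
75–89: 10800 × 0.905 = 9774
Net migration: 15–29 + 450 → 2923; 45–59 − 350 → 7232
→ [3985, 2923, 18865, 7232, 11639, 9774]
After projecting period 2:
Births: 18865 × 0.492 = 9282
15–29: 3985 × 0.951 = 3790
30–44: 2923 × 0.948 = 2771
45–59: 18865 × 0.936 = 17658
60–74: 7232 × 0.954 = 6899
75–89: 11639 × 0.905 = 10533
Net migration: 15–29 + 450 → 4240; 45–59 − 350 → 17308
→ [9282, 4240, 2771, 17308, 6899, 10533]

4240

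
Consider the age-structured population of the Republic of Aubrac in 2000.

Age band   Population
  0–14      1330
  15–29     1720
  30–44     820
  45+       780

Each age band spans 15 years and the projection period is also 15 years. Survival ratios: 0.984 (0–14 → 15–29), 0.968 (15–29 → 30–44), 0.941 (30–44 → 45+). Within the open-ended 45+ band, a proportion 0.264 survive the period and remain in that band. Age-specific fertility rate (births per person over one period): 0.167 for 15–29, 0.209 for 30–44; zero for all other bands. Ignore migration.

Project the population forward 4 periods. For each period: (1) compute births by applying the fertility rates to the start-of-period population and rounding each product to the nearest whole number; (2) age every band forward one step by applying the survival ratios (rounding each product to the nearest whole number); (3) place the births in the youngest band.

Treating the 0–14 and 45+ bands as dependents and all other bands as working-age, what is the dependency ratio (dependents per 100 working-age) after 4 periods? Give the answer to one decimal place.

Call the groups 1 to 4, youngest first.
Period 1.
Births: 1720 × 0.167 = 287 ; 820 × 0.209 = 171 → total 458
Group 2: 1330 × 0.984 = 1309
Group 3: 1720 × 0.968 = 1665
Group 4: 820 × 0.941 + 780 × 0.264 = 772 + 206 = 978
Giving 458 / 1309 / 1665 / 978.
Period 2.
Births: 1309 × 0.167 = 219 ; 1665 × 0.209 = 348 → total 567
Group 2: 458 × 0.984 = 451
Group 3: 1309 × 0.968 = 1267
Group 4: 1665 × 0.941 + 978 × 0.264 = 1567 + 258 = 1825
Giving 567 / 451 / 1267 / 1825.
Period 3.
Births: 451 × 0.167 = 75 ; 1267 × 0.209 = 265 → total 340
Group 2: 567 × 0.984 = 558
Group 3: 451 × 0.968 = 437
Group 4: 1267 × 0.941 + 1825 × 0.264 = 1192 + 482 = 1674
Giving 340 / 558 / 437 / 1674.
Period 4.
Births: 558 × 0.167 = 93 ; 437 × 0.209 = 91 → total 184
Group 2: 340 × 0.984 = 335
Group 3: 558 × 0.968 = 540
Group 4: 437 × 0.941 + 1674 × 0.264 = 411 + 442 = 853
Giving 184 / 335 / 540 / 853.
Dependents (band 0–14 + band 45+) = 184 + 853 = 1037; working-age = 875; ratio = 1037/875 × 100 = 118.5

118.5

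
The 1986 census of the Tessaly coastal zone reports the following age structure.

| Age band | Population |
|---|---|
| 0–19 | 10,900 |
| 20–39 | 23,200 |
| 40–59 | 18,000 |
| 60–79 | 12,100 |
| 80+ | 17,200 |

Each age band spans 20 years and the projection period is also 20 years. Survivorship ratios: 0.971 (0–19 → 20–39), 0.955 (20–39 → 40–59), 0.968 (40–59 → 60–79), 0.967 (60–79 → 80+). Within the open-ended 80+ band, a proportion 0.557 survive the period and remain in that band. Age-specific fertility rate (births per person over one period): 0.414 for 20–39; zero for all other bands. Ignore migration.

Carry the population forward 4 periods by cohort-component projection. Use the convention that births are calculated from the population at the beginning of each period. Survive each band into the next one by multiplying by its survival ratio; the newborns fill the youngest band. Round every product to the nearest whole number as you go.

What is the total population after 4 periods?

Numbering the groups 1..5 from youngest to oldest:
[period 1]
Births: 23200 × 0.414 = 9605
Group 2: 10900 × 0.971 = 10584
Group 3: 23200 × 0.955 = 22156
Group 4: 18000 × 0.968 = 17424
Group 5: 12100 × 0.967 + 17200 × 0.557 = 11701 + 9580 = 21281
Population now: 0–19=9605, 20–39=10584, 40–59=22156, 60–79=17424, 80+=21281
[period 2]
Births: 10584 × 0.414 = 4382
Group 2: 9605 × 0.971 = 9326
Group 3: 10584 × 0.955 = 10108
Group 4: 22156 × 0.968 = 21447
Group 5: 17424 × 0.967 + 21281 × 0.557 = 16849 + 11854 = 28703
Population now: 0–19=4382, 20–39=9326, 40–59=10108, 60–79=21447, 80+=28703
[period 3]
Births: 9326 × 0.414 = 3861
Group 2: 4382 × 0.971 = 4255
Group 3: 9326 × 0.955 = 8906
Group 4: 10108 × 0.968 = 9785
Group 5: 21447 × 0.967 + 28703 × 0.557 = 20739 + 15988 = 36727
Population now: 0–19=3861, 20–39=4255, 40–59=8906, 60–79=9785, 80+=36727
[period 4]
Births: 4255 × 0.414 = 1762
Group 2: 3861 × 0.971 = 3749
Group 3: 4255 × 0.955 = 4064
Group 4: 8906 × 0.968 = 8621
Group 5: 9785 × 0.967 + 36727 × 0.557 = 9462 + 20457 = 29919
Population now: 0–19=1762, 20–39=3749, 40–59=4064, 60–79=8621, 80+=29919
Total after period 4: 1762 + 3749 + 4064 + 8621 + 29919 = 48115

48115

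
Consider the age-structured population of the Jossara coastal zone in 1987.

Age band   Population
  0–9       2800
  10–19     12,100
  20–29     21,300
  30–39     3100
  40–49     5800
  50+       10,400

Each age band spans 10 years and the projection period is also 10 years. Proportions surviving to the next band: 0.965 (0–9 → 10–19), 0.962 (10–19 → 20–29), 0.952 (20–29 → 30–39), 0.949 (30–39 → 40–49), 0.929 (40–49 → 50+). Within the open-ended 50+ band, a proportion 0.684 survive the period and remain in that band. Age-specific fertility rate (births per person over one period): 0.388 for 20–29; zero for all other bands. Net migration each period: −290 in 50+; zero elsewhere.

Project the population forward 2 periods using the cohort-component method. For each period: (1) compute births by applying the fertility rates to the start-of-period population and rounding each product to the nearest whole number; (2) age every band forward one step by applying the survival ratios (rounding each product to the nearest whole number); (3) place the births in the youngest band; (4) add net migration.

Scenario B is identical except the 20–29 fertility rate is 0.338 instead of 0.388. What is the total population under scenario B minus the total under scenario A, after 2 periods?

Numbering the bands 1..6 from youngest to oldest:
— Period 1 —
Births: 21300 × 0.388 = 8264
Band 2: 2800 × 0.965 = 2702
Band 3: 12100 × 0.962 = 11640
Band 4: 21300 × 0.952 = 20278
Band 5: 3100 × 0.949 = 2942
Band 6: 5800 × 0.929 + 10400 × 0.684 = 5388 + 7114 = 12502
Net migration: Band 6 − 290 → 12212
→ [8264, 2702, 11640, 20278, 2942, 12212]
— Period 2 —
Births: 11640 × 0.388 = 4516
Band 2: 8264 × 0.965 = 7975
Band 3: 2702 × 0.962 = 2599
Band 4: 11640 × 0.952 = 11081
Band 5: 20278 × 0.949 = 19244
Band 6: 2942 × 0.929 + 12212 × 0.684 = 2733 + 8353 = 11086
Net migration: Band 6 − 290 → 10796
→ [4516, 7975, 2599, 11081, 19244, 10796]
Scenario A total after 2 periods: 56211
Scenario B projection —
— Period 1 —
Births: 21300 × 0.338 = 7199
Band 2: 2800 × 0.965 = 2702
Band 3: 12100 × 0.962 = 11640
Band 4: 21300 × 0.952 = 20278
Band 5: 3100 × 0.949 = 2942
Band 6: 5800 × 0.929 + 10400 × 0.684 = 5388 + 7114 = 12502
Net migration: Band 6 − 290 → 12212
→ [7199, 2702, 11640, 20278, 2942, 12212]
— Period 2 —
Births: 11640 × 0.338 = 3934
Band 2: 7199 × 0.965 = 6947
Band 3: 2702 × 0.962 = 2599
Band 4: 11640 × 0.952 = 11081
Band 5: 20278 × 0.949 = 19244
Band 6: 2942 × 0.929 + 12212 × 0.684 = 2733 + 8353 = 11086
Net migration: Band 6 − 290 → 10796
→ [3934, 6947, 2599, 11081, 19244, 10796]
Scenario B total after 2 periods: 54601
Difference B − A = 54601 − 56211 = -1610

-1610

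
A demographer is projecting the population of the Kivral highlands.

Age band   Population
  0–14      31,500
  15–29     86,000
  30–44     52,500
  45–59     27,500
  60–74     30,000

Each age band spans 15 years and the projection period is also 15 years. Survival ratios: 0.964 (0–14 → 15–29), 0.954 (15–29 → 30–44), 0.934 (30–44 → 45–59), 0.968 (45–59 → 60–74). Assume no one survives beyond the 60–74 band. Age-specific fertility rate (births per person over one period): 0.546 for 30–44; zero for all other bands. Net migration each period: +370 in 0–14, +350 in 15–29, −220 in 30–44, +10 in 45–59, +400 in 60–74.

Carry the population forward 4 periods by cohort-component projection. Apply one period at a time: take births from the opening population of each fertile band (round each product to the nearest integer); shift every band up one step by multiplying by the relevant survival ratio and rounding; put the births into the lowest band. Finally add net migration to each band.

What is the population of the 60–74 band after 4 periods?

26704

Let group 1 be 0–14 through group 5 = 60–74.
[period 1]
Births: 52500 * 0.546 = 28665
Group 2: 31500 * 0.964 = 30366
Group 3: 86000 * 0.954 = 82044
Group 4: 52500 * 0.934 = 49035
Group 5: 27500 * 0.968 = 26620
Net migration: Group 1 + 370 → 29035; Group 2 + 350 → 30716; Group 3 − 220 → 81824; Group 4 + 10 → 49045; Group 5 + 400 → 27020
Population now: 0–14=29035, 15–29=30716, 30–44=81824, 45–59=49045, 60–74=27020
[period 2]
Births: 81824 * 0.546 = 44676
Group 2: 29035 * 0.964 = 27990
Group 3: 30716 * 0.954 = 29303
Group 4: 81824 * 0.934 = 76424
Group 5: 49045 * 0.968 = 47476
Net migration: Group 1 + 370 → 45046; Group 2 + 350 → 28340; Group 3 − 220 → 29083; Group 4 + 10 → 76434; Group 5 + 400 → 47876
Population now: 0–14=45046, 15–29=28340, 30–44=29083, 45–59=76434, 60–74=47876
[period 3]
Births: 29083 * 0.546 = 15879
Group 2: 45046 * 0.964 = 43424
Group 3: 28340 * 0.954 = 27036
Group 4: 29083 * 0.934 = 27164
Group 5: 76434 * 0.968 = 73988
Net migration: Group 1 + 370 → 16249; Group 2 + 350 → 43774; Group 3 − 220 → 26816; Group 4 + 10 → 27174; Group 5 + 400 → 74388
Population now: 0–14=16249, 15–29=43774, 30–44=26816, 45–59=27174, 60–74=74388
[period 4]
Births: 26816 * 0.546 = 14642
Group 2: 16249 * 0.964 = 15664
Group 3: 43774 * 0.954 = 41760
Group 4: 26816 * 0.934 = 25046
Group 5: 27174 * 0.968 = 26304
Net migration: Group 1 + 370 → 15012; Group 2 + 350 → 16014; Group 3 − 220 → 41540; Group 4 + 10 → 25056; Group 5 + 400 → 26704
Population now: 0–14=15012, 15–29=16014, 30–44=41540, 45–59=25056, 60–74=26704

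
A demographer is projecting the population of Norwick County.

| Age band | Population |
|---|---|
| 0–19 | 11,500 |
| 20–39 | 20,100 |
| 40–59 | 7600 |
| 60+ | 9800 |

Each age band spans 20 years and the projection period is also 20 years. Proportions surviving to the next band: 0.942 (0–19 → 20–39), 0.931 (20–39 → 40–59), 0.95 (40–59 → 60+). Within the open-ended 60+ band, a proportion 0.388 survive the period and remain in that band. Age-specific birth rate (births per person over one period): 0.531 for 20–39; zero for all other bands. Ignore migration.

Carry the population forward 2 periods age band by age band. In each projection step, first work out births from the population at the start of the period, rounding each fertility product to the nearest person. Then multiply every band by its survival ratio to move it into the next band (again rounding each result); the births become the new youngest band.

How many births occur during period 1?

[period 1]
Births: 20100 × 0.531 = 10673
20–39: 11500 × 0.942 = 10833
40–59: 20100 × 0.931 = 18713
60+: 7600 × 0.95 + 9800 × 0.388 = 7220 + 3802 = 11022
End of period: [10673, 10833, 18713, 11022]

10673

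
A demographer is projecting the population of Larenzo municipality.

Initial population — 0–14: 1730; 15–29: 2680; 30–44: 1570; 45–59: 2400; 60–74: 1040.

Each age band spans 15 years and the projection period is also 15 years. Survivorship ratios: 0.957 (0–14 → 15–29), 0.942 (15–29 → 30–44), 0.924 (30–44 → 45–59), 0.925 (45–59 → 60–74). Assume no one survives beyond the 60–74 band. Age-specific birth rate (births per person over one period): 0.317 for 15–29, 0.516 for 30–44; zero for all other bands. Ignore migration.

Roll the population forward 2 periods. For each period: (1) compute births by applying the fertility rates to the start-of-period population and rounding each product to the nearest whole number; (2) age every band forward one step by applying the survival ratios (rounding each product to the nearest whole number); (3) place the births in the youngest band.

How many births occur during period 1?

1660

Call the groups 1 to 5, youngest first.
— Period 1 —
Births: 2680 × 0.317 = 850, 1570 × 0.516 = 810 — total 1660
Group 2: 1730 × 0.957 = 1656
Group 3: 2680 × 0.942 = 2525
Group 4: 1570 × 0.924 = 1451
Group 5: 2400 × 0.925 = 2220
Population now: 0–14=1660, 15–29=1656, 30–44=2525, 45–59=1451, 60–74=2220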